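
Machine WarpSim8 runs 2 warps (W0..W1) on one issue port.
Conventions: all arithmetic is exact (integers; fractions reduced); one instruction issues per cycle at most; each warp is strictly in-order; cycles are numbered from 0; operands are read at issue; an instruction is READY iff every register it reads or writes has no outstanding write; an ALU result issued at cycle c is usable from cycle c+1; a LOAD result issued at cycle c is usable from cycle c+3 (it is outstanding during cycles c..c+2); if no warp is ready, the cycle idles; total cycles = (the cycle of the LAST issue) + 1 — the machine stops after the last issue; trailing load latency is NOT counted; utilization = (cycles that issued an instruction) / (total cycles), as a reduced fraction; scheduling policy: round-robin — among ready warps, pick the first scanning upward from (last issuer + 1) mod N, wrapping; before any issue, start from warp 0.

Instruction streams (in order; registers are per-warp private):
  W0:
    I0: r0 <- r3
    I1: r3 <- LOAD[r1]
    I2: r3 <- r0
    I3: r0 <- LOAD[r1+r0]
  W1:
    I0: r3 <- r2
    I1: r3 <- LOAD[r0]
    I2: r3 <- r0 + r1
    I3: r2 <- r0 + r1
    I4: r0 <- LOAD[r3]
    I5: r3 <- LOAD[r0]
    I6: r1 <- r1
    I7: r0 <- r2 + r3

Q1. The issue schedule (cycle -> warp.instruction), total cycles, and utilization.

cycle 0: W0.I0
cycle 1: W1.I0
cycle 2: W0.I1
cycle 3: W1.I1
cycle 4: idle
cycle 5: W0.I2
cycle 6: W1.I2
cycle 7: W0.I3
cycle 8: W1.I3
cycle 9: W1.I4
cycle 10: idle
cycle 11: idle
cycle 12: W1.I5
cycle 13: W1.I6
cycle 14: idle
cycle 15: W1.I7

Answer: 16 cycles, utilization 3/4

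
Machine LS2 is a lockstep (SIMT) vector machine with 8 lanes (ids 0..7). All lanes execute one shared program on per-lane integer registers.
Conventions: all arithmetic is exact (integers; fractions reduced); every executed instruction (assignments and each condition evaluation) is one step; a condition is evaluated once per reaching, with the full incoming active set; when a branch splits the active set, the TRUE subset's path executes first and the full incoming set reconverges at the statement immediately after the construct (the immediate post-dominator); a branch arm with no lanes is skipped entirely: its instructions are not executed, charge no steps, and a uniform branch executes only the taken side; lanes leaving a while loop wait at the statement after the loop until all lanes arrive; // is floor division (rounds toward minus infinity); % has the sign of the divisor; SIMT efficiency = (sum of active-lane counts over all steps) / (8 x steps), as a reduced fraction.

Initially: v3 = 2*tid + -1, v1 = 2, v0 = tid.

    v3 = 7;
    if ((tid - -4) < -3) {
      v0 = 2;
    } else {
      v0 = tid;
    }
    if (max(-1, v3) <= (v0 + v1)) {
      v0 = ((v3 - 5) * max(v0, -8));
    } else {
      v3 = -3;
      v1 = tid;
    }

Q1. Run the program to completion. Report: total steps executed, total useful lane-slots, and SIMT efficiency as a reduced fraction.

Answer: 7 steps, 45 useful, 45/56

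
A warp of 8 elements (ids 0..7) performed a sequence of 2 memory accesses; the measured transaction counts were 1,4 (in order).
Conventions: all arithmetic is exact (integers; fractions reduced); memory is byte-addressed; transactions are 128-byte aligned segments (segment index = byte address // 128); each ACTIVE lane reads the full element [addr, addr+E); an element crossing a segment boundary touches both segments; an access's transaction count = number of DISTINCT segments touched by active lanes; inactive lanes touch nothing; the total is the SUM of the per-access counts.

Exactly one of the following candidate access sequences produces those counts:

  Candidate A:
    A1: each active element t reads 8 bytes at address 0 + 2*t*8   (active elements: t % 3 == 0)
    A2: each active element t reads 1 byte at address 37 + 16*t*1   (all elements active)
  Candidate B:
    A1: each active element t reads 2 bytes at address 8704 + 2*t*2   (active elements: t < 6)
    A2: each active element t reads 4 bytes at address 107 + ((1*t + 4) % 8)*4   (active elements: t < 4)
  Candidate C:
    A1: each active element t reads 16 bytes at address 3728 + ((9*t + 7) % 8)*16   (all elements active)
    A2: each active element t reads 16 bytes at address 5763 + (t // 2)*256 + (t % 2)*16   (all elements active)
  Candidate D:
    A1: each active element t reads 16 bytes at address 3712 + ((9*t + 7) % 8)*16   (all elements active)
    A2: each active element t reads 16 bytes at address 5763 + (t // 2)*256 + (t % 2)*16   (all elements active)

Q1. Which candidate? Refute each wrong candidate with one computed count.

A: A2 gives 2 transactions, not 4
B: A2 gives 2 transactions, not 4
C: A1 gives 2 transactions, not 1
D: all counts match (1,4)

Answer: D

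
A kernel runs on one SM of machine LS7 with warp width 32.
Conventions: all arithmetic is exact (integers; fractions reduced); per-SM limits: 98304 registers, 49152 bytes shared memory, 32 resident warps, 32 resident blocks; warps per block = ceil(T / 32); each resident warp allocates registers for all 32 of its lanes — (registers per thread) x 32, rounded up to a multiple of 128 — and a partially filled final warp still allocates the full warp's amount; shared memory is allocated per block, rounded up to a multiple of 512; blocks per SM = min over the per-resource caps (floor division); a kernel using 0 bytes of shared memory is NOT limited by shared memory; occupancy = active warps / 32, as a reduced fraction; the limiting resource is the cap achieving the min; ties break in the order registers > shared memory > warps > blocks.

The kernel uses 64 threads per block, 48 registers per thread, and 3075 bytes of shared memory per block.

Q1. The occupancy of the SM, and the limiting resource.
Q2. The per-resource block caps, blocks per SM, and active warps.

Answer: occupancy 13/16, limited by shared memory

registers: 32 blocks
shared memory: 13 blocks
warps: 16 blocks
blocks: 32 blocks

Answer: 13 blocks, 26 active warps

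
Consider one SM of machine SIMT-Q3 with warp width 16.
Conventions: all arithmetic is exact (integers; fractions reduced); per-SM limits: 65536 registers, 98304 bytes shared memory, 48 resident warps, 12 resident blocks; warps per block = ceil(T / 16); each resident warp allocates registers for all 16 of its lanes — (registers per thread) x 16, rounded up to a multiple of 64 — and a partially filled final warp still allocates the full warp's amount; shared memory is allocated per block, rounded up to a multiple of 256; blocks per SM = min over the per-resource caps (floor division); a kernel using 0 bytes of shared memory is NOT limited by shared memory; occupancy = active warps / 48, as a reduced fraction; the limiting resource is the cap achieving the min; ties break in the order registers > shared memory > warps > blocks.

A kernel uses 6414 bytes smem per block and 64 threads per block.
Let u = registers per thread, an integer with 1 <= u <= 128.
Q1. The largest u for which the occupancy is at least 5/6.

Answer: u = 100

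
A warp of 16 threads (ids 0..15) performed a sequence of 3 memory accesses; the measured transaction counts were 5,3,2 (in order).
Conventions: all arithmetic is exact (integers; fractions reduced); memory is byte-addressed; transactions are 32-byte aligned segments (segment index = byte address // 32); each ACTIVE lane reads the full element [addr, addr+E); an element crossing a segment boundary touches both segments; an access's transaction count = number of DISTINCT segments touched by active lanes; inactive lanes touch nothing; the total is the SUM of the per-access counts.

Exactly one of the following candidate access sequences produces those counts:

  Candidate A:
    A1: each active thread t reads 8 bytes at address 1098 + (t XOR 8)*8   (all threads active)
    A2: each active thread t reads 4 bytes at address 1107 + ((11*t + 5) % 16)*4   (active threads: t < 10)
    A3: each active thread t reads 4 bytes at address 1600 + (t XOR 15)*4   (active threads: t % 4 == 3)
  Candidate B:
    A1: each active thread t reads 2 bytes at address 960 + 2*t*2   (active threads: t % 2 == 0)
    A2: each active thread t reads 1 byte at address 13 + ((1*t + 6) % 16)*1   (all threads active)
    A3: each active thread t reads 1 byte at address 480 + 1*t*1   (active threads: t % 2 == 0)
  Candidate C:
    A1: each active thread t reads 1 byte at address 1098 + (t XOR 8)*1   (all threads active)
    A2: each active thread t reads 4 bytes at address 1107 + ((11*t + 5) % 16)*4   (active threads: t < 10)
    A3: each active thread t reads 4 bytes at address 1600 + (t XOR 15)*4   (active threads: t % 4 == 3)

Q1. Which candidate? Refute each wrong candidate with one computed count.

B: A1 gives 2 transactions, not 5
C: A1 gives 1 transaction, not 5
A: all counts match (5,3,2)

Answer: A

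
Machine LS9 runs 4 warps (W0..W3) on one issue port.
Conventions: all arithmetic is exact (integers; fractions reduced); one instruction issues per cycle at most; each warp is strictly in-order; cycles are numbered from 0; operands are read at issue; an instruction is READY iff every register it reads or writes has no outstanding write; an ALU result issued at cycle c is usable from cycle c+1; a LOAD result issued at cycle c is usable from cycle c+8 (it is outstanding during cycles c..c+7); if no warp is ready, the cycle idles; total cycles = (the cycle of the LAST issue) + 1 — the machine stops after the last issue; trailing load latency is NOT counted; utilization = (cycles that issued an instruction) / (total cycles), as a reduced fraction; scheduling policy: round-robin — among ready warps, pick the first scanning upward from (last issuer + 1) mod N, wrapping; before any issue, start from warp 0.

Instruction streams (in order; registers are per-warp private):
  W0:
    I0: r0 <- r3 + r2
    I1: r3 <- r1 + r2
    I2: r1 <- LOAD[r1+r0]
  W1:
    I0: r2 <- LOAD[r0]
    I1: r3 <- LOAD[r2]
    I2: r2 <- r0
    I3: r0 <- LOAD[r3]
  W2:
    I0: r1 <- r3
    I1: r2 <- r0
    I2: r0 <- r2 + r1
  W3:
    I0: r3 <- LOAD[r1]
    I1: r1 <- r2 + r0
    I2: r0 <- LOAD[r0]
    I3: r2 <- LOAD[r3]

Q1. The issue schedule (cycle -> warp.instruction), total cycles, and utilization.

cycle 0: W0.I0
cycle 1: W1.I0
cycle 2: W2.I0
cycle 3: W3.I0
cycle 4: W0.I1
cycle 5: W2.I1
cycle 6: W3.I1
cycle 7: W0.I2
cycle 8: W2.I2
cycle 9: W3.I2
cycle 10: W1.I1
cycle 11: W3.I3
cycle 12: W1.I2
cycle 13: idle
cycle 14: idle
cycle 15: idle
cycle 16: idle
cycle 17: idle
cycle 18: W1.I3

Answer: 19 cycles, utilization 14/19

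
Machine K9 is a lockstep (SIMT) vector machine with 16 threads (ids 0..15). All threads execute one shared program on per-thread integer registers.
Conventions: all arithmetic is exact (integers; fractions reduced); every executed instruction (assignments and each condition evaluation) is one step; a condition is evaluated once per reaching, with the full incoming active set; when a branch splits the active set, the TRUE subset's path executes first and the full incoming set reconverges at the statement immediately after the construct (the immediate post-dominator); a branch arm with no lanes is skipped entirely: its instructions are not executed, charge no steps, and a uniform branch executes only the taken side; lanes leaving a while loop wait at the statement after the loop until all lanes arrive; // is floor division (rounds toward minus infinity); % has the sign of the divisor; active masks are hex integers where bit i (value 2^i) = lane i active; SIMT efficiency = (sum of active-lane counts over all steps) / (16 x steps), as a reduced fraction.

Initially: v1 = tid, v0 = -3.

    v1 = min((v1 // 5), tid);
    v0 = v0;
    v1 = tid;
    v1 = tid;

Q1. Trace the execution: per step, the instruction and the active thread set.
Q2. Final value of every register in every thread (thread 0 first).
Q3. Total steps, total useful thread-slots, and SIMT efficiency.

step 0: v1 <- min((v1 // 5), tid)    0xffff
step 1: v0 <- v0                     0xffff
step 2: v1 <- tid                    0xffff
step 3: v1 <- tid                    0xffff

Answer: 4 steps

v1: 0,1,2,3,4,5,6,7,8,9,10,11,12,13,14,15
v0: -3,-3,-3,-3,-3,-3,-3,-3,-3,-3,-3,-3,-3,-3,-3,-3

steps = 4; useful = 64; efficiency = 64/64 = 1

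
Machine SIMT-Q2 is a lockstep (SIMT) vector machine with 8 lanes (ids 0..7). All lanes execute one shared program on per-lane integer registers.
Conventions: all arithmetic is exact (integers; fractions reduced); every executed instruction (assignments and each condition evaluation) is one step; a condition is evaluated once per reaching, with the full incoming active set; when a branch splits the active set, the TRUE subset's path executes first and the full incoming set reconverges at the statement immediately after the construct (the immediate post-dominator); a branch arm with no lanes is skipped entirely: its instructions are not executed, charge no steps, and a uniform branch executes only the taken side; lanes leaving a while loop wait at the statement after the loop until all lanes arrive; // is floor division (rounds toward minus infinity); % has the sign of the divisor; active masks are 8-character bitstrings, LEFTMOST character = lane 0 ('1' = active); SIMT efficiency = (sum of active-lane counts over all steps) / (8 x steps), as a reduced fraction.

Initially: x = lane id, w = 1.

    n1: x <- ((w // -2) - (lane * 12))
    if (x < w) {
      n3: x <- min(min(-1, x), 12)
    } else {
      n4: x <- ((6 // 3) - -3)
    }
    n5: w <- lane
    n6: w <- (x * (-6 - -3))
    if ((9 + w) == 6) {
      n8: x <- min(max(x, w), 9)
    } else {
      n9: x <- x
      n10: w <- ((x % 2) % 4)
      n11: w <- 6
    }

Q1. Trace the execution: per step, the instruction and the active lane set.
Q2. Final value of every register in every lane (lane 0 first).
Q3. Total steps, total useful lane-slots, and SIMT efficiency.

step 0: x <- ((w // -2) - (lane * 12)) 11111111
step 1: eval (x < w)                 11111111
step 2: x <- min(min(-1, x), 12)     11111111
step 3: w <- lane                    11111111
step 4: w <- (x * (-6 - -3))         11111111
step 5: eval ((9 + w) == 6)          11111111
step 6: x <- x                       11111111
step 7: w <- ((x % 2) % 4)           11111111
step 8: w <- 6                       11111111

Answer: 9 steps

x: -1,-13,-25,-37,-49,-61,-73,-85
w: 6,6,6,6,6,6,6,6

steps = 9; useful = 72; efficiency = 72/72 = 1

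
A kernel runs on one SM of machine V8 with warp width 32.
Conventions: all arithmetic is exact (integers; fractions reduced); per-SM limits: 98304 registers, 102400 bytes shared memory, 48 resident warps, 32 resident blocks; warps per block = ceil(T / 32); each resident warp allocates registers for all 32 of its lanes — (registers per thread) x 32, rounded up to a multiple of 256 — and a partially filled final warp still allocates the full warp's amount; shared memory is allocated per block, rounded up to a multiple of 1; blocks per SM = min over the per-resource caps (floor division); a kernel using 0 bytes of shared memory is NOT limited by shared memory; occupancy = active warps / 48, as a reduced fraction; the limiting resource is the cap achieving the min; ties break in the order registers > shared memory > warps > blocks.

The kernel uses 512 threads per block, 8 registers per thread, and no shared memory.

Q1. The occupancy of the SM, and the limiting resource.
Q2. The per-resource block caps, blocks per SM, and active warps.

Answer: occupancy 1, limited by warps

registers: 24 blocks
shared memory: no limit (kernel uses none)
warps: 3 blocks
blocks: 32 blocks

Answer: 3 blocks, 48 active warps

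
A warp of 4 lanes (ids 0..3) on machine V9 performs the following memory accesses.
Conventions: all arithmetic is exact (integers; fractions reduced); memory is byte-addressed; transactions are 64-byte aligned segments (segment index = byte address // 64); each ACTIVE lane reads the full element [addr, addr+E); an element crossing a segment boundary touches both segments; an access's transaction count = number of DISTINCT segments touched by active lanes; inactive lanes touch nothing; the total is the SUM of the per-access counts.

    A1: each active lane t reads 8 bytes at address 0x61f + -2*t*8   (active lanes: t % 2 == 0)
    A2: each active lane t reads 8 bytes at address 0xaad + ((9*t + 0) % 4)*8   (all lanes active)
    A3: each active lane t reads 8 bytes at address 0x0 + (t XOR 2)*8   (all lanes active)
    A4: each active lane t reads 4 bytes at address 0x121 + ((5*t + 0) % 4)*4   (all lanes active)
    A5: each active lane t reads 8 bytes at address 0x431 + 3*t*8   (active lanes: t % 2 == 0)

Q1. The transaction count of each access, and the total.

A1: 2 transactions
A2: 2 transactions
A3: 1 transaction
A4: 1 transaction
A5: 2 transactions

Answer: 2,2,1,1,2; total 8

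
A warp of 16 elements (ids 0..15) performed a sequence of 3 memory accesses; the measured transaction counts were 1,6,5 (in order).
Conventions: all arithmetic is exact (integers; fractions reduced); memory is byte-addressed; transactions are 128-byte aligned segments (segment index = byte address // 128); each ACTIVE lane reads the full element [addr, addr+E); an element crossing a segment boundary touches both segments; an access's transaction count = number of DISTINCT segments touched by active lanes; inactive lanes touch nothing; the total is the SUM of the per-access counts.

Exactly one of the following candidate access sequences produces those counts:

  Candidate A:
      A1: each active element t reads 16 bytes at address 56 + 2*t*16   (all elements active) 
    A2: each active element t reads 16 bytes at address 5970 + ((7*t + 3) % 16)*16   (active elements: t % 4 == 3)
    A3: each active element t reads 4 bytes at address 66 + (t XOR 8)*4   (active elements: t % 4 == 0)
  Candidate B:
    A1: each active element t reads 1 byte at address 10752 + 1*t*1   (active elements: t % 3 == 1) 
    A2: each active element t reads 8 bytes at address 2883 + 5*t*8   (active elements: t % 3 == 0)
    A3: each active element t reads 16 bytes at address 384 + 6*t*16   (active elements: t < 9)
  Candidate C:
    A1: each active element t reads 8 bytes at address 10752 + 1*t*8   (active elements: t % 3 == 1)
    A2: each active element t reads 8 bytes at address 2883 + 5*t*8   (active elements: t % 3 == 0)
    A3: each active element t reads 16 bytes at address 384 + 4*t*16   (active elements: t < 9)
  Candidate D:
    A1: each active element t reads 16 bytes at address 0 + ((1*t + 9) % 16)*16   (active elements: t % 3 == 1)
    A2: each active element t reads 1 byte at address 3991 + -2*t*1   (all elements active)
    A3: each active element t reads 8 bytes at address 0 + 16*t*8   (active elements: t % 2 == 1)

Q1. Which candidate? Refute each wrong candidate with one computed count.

A: A1 gives 5 transactions, not 1
B: A3 gives 7 transactions, not 5
D: A1 gives 2 transactions, not 1
C: all counts match (1,6,5)

Answer: C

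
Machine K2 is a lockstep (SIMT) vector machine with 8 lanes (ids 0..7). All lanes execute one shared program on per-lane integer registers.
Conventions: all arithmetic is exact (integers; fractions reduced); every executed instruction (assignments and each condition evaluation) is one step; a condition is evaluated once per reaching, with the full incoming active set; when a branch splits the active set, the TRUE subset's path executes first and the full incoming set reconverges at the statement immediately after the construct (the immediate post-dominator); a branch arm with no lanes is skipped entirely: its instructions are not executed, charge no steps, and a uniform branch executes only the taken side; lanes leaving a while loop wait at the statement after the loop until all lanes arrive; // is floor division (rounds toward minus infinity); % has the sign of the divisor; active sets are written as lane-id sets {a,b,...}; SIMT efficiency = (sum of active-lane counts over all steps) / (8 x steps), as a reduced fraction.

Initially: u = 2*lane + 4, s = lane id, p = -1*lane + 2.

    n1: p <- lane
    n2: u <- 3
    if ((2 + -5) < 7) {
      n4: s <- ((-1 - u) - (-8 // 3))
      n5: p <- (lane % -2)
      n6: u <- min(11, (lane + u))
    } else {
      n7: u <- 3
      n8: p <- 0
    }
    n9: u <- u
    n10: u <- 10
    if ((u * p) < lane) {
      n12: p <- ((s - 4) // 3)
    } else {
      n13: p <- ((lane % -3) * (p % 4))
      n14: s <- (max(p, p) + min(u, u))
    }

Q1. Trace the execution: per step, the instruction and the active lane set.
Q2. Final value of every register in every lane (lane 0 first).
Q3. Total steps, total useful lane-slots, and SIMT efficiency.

step 0: p <- lane                    {0,1,2,3,4,5,6,7}
step 1: u <- 3                       {0,1,2,3,4,5,6,7}
step 2: eval ((2 + -5) < 7)          {0,1,2,3,4,5,6,7}
step 3: s <- ((-1 - u) - (-8 // 3))  {0,1,2,3,4,5,6,7}
step 4: p <- (lane % -2)             {0,1,2,3,4,5,6,7}
step 5: u <- min(11, (lane + u))     {0,1,2,3,4,5,6,7}
step 6: u <- u                       {0,1,2,3,4,5,6,7}
step 7: u <- 10                      {0,1,2,3,4,5,6,7}
step 8: eval ((u * p) < lane)        {0,1,2,3,4,5,6,7}
step 9: p <- ((s - 4) // 3)          {1,2,3,4,5,6,7}
step 10: p <- ((lane % -3) * (p % 4)) {0}
step 11: s <- (max(p, p) + min(u, u)) {0}

Answer: 12 steps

u: 10,10,10,10,10,10,10,10
s: 10,-1,-1,-1,-1,-1,-1,-1
p: 0,-2,-2,-2,-2,-2,-2,-2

steps = 12; useful = 81; efficiency = 81/96 = 27/32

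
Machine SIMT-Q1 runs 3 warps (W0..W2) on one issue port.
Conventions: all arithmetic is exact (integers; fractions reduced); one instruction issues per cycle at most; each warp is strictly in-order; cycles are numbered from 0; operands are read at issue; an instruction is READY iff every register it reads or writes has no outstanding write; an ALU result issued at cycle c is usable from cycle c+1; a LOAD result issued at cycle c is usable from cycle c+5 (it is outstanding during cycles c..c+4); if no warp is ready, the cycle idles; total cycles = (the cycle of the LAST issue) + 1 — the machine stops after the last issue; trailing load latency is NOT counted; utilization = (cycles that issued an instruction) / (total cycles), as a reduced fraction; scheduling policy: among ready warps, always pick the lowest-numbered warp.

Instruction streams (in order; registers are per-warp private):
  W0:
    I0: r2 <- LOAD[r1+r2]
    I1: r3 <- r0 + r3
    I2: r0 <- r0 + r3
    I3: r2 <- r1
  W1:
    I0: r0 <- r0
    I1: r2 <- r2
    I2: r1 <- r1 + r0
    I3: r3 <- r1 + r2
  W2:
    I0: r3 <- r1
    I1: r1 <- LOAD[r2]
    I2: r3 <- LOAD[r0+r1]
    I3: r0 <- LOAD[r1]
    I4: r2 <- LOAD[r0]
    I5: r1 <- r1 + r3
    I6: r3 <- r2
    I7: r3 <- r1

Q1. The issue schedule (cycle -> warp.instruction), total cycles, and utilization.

cycle 0: W0.I0
cycle 1: W0.I1
cycle 2: W0.I2
cycle 3: W1.I0
cycle 4: W1.I1
cycle 5: W0.I3
cycle 6: W1.I2
cycle 7: W1.I3
cycle 8: W2.I0
cycle 9: W2.I1
cycle 10: idle
cycle 11: idle
cycle 12: idle
cycle 13: idle
cycle 14: W2.I2
cycle 15: W2.I3
cycle 16: idle
cycle 17: idle
cycle 18: idle
cycle 19: idle
cycle 20: W2.I4
cycle 21: W2.I5
cycle 22: idle
cycle 23: idle
cycle 24: idle
cycle 25: W2.I6
cycle 26: W2.I7

Answer: 27 cycles, utilization 16/27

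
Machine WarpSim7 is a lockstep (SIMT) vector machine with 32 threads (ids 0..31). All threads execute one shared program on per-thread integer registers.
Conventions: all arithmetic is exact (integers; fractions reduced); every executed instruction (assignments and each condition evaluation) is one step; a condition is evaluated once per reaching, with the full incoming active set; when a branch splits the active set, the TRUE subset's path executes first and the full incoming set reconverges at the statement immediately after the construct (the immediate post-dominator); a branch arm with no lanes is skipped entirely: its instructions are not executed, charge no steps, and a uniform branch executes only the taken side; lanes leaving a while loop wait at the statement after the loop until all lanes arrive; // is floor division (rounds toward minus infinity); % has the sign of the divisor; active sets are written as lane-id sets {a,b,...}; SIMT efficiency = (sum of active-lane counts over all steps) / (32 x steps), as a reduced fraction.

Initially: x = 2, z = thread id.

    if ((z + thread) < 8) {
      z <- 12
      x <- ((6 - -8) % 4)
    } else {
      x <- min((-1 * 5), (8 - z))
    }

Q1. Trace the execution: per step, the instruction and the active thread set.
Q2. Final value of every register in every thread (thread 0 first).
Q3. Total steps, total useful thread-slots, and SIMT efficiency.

step 0: eval ((z + thread) < 8)      {0,1,2,3,4,5,6,7,8,9,10,11,12,13,14,15,16,17,18,19,20,21,22,23,24,25,26,27,28,29,30,31}
step 1: z <- 12                      {0,1,2,3}
step 2: x <- ((6 - -8) % 4)          {0,1,2,3}
step 3: x <- min((-1 * 5), (8 - z))  {4,5,6,7,8,9,10,11,12,13,14,15,16,17,18,19,20,21,22,23,24,25,26,27,28,29,30,31}

Answer: 4 steps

x: 2,2,2,2,-5,-5,-5,-5,-5,-5,-5,-5,-5,-5,-6,-7,-8,-9,-10,-11,-12,-13,-14,-15,-16,-17,-18,-19,-20,-21,-22,-23
z: 12,12,12,12,4,5,6,7,8,9,10,11,12,13,14,15,16,17,18,19,20,21,22,23,24,25,26,27,28,29,30,31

steps = 4; useful = 68; efficiency = 68/128 = 17/32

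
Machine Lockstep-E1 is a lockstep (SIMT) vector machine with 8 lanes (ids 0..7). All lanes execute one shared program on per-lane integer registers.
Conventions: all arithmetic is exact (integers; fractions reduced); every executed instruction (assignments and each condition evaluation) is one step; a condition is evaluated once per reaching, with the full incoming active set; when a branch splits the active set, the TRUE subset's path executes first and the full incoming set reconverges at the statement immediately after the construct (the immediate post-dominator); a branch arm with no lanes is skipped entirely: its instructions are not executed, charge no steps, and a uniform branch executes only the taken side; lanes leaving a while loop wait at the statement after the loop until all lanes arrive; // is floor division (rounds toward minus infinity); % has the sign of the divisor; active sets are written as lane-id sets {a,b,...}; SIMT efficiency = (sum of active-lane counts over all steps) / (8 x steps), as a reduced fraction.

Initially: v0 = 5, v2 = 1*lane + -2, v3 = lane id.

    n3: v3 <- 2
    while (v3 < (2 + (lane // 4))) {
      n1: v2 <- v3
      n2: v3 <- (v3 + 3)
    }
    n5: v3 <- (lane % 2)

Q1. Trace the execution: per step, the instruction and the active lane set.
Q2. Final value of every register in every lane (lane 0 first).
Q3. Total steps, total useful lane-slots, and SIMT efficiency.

step 0: v3 <- 2                      {0,1,2,3,4,5,6,7}
step 1: eval (v3 < (2 + (lane // 4))) {0,1,2,3,4,5,6,7}
step 2: v2 <- v3                     {4,5,6,7}
step 3: v3 <- (v3 + 3)               {4,5,6,7}
step 4: eval (v3 < (2 + (lane // 4))) {4,5,6,7}
step 5: v3 <- (lane % 2)             {0,1,2,3,4,5,6,7}

Answer: 6 steps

v0: 5,5,5,5,5,5,5,5
v2: -2,-1,0,1,2,2,2,2
v3: 0,1,0,1,0,1,0,1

steps = 6; useful = 36; efficiency = 36/48 = 3/4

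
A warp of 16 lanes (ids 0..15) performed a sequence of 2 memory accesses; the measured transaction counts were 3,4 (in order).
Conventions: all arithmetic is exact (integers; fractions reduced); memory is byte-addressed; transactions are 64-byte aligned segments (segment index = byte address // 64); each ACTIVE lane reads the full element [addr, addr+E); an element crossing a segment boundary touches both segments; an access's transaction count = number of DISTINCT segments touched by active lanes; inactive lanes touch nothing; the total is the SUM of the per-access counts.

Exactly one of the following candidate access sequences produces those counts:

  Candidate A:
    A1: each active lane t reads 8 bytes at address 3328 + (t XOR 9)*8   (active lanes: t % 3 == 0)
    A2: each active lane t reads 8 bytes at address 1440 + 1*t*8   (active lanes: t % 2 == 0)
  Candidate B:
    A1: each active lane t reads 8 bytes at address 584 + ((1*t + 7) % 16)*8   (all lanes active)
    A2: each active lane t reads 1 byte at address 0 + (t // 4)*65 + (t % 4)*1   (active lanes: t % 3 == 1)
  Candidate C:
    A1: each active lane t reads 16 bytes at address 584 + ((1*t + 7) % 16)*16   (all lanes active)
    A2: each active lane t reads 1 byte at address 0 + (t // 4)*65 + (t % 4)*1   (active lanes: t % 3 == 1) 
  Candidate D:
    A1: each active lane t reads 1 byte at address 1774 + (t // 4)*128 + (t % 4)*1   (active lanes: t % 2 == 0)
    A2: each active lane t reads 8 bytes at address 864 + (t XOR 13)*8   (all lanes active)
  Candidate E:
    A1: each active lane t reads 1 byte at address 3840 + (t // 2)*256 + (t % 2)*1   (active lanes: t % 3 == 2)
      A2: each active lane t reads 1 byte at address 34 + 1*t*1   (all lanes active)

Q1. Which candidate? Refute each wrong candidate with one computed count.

A: A1 gives 2 transactions, not 3
C: A1 gives 5 transactions, not 3
D: A1 gives 4 transactions, not 3
E: A1 gives 5 transactions, not 3
B: all counts match (3,4)

Answer: B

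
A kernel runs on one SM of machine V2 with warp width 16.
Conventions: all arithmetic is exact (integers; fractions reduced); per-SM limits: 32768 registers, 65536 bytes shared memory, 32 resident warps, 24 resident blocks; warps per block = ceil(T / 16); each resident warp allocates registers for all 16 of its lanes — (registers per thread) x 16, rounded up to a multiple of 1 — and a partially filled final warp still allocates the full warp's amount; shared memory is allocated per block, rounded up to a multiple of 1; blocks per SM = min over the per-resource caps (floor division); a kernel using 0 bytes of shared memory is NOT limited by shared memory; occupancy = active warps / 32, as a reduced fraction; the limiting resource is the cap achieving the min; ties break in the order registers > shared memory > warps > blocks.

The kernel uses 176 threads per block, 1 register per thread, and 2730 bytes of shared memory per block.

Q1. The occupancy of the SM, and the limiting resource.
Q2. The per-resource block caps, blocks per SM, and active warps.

Answer: occupancy 11/16, limited by warps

registers: 186 blocks
shared memory: 24 blocks
warps: 2 blocks
blocks: 24 blocks

Answer: 2 blocks, 22 active warps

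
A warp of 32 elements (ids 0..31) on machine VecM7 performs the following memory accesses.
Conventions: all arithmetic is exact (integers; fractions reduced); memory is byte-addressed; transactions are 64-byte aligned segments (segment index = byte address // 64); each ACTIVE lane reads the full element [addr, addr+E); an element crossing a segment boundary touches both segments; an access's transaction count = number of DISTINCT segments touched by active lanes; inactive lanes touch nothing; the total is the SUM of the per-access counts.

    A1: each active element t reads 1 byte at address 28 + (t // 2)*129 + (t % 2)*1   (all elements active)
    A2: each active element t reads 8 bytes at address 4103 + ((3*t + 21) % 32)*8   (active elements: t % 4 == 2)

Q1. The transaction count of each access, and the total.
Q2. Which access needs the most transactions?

A1: 16 transactions
A2: 5 transactions

Answer: 16,5; total 21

Answer: A1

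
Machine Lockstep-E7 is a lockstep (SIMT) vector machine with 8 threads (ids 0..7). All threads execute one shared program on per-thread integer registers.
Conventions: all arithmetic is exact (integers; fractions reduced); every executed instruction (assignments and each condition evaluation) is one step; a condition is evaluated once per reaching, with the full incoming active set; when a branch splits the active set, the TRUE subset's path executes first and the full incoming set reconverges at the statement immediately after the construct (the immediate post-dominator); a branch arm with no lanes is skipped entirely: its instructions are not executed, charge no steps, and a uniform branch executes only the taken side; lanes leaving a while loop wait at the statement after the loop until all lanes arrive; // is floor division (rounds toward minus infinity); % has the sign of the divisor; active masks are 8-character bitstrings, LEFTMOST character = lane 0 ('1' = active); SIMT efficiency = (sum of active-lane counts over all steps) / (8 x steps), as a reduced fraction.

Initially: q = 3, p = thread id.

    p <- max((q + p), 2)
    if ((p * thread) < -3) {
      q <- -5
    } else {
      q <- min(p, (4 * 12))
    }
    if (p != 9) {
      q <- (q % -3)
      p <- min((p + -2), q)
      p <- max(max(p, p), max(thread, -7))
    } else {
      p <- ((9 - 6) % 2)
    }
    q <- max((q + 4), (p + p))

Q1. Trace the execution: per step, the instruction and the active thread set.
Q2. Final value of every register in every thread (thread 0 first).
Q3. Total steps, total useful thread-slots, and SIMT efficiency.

step 0: p <- max((q + p), 2)         11111111
step 1: eval ((p * thread) < -3)     11111111
step 2: q <- min(p, (4 * 12))        11111111
step 3: eval (p != 9)                11111111
step 4: q <- (q % -3)                11111101
step 5: p <- min((p + -2), q)        11111101
step 6: p <- max(max(p, p), max(thread, -7)) 11111101
step 7: p <- ((9 - 6) % 2)           00000010
step 8: q <- max((q + 4), (p + p))   11111111

Answer: 9 steps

q: 4,2,4,6,8,10,13,14
p: 0,1,2,3,4,5,1,7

steps = 9; useful = 62; efficiency = 62/72 = 31/36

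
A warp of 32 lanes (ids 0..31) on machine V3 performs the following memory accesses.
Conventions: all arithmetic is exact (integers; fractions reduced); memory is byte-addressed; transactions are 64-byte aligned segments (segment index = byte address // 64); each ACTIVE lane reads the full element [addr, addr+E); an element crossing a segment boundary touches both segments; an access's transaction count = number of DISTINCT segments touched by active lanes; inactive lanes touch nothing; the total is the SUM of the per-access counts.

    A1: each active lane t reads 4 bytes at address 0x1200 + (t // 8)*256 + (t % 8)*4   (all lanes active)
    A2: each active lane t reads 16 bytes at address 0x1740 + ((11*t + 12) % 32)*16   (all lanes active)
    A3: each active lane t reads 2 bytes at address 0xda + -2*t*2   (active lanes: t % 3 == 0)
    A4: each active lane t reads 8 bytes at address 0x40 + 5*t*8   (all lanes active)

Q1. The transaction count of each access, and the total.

A1: 4 transactions
A2: 8 transactions
A3: 3 transactions
A4: 20 transactions

Answer: 4,8,3,20; total 35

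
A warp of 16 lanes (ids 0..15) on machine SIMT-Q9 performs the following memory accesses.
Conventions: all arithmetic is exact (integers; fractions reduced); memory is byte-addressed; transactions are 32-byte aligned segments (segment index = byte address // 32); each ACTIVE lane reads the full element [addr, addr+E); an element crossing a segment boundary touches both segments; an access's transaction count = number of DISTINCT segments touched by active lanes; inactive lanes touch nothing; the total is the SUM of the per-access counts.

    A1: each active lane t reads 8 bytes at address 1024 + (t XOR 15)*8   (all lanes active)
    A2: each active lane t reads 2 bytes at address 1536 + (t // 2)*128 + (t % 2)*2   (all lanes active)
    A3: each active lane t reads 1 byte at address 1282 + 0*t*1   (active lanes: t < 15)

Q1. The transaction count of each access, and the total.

A1: 4 transactions
A2: 8 transactions
A3: 1 transaction

Answer: 4,8,1; total 13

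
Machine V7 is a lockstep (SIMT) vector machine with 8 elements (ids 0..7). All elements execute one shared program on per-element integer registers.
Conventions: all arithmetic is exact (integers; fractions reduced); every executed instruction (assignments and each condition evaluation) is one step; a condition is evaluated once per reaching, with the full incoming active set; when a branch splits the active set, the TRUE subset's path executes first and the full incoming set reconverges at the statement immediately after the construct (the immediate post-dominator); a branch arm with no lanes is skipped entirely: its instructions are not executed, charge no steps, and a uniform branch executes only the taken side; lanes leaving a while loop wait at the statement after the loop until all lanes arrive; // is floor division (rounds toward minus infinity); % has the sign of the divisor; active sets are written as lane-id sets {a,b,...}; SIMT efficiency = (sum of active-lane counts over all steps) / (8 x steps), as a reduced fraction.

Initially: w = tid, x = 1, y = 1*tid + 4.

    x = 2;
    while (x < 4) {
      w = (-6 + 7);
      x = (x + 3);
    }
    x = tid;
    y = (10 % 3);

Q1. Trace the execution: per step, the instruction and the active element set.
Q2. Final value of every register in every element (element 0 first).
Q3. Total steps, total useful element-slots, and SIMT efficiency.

step 0: x <- 2                       {0,1,2,3,4,5,6,7}
step 1: eval (x < 4)                 {0,1,2,3,4,5,6,7}
step 2: w <- (-6 + 7)                {0,1,2,3,4,5,6,7}
step 3: x <- (x + 3)                 {0,1,2,3,4,5,6,7}
step 4: eval (x < 4)                 {0,1,2,3,4,5,6,7}
step 5: x <- tid                     {0,1,2,3,4,5,6,7}
step 6: y <- (10 % 3)                {0,1,2,3,4,5,6,7}

Answer: 7 steps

w: 1,1,1,1,1,1,1,1
x: 0,1,2,3,4,5,6,7
y: 1,1,1,1,1,1,1,1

steps = 7; useful = 56; efficiency = 56/56 = 1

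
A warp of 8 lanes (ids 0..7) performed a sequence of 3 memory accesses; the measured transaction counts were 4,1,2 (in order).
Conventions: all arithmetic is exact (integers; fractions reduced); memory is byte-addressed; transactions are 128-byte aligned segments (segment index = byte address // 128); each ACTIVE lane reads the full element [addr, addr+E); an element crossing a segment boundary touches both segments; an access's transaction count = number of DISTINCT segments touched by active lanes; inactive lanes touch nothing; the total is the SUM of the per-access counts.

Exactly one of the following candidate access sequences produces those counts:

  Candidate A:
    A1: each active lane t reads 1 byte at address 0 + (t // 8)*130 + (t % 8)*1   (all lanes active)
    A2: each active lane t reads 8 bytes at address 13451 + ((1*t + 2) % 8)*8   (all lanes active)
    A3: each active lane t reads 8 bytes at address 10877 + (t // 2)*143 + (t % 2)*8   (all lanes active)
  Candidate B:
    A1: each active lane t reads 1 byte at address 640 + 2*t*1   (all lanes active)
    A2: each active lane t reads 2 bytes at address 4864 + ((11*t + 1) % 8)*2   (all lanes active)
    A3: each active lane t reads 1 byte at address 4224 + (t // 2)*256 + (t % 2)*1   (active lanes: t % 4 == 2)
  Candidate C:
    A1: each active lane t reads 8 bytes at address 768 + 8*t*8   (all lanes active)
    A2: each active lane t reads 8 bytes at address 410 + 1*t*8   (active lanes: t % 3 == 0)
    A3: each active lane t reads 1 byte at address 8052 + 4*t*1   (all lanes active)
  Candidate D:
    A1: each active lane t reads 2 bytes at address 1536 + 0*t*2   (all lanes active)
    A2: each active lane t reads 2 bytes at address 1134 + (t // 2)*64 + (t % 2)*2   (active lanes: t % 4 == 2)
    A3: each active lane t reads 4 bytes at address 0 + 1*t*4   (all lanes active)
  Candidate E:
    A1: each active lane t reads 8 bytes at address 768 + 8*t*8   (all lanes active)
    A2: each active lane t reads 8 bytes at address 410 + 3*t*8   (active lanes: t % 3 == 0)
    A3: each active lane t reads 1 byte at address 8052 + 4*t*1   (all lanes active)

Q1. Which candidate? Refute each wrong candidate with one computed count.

A: A1 gives 1 transaction, not 4
B: A1 gives 1 transaction, not 4
D: A1 gives 1 transaction, not 4
E: A2 gives 2 transactions, not 1
C: all counts match (4,1,2)

Answer: C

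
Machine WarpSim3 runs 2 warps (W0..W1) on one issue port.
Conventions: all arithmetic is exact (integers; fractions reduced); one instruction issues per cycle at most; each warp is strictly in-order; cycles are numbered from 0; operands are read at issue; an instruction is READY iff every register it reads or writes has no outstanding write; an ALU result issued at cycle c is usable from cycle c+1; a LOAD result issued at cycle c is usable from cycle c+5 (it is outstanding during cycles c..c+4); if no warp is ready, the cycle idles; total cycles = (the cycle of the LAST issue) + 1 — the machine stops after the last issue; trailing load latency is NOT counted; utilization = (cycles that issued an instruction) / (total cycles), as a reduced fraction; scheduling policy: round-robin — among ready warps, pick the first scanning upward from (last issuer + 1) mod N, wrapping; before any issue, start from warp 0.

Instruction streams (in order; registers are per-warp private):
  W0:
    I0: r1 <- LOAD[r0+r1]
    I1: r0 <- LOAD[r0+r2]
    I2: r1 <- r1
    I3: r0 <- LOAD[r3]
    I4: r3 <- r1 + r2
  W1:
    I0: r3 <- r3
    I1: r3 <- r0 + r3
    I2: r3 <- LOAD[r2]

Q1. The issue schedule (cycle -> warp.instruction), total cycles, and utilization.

cycle 0: W0.I0
cycle 1: W1.I0
cycle 2: W0.I1
cycle 3: W1.I1
cycle 4: W1.I2
cycle 5: W0.I2
cycle 6: idle
cycle 7: W0.I3
cycle 8: W0.I4

Answer: 9 cycles, utilization 8/9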